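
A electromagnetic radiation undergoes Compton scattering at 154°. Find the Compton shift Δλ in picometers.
4.6071 pm

Using the Compton scattering formula:
Δλ = λ_C(1 - cos θ)

where λ_C = h/(m_e·c) ≈ 2.4263 pm is the Compton wavelength of an electron.

For θ = 154°:
cos(154°) = -0.8988
1 - cos(154°) = 1.8988

Δλ = 2.4263 × 1.8988
Δλ = 4.6071 pm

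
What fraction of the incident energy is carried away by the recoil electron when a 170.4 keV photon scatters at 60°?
0.1429 (or 14.29%)

Calculate initial and final photon energies:

Initial: E₀ = 170.4 keV → λ₀ = 7.2761 pm
Compton shift: Δλ = 1.2132 pm
Final wavelength: λ' = 8.4892 pm
Final energy: E' = 146.0489 keV

Fractional energy loss:
(E₀ - E')/E₀ = (170.4000 - 146.0489)/170.4000
= 24.3511/170.4000
= 0.1429
= 14.29%

(Intermediate values are shown rounded; full precision is carried through to the final answer.)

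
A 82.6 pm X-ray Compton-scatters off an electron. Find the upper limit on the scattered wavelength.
87.4526 pm (at θ = 180°)

The Compton shift is Δλ = λ_C(1 − cos θ).

Since cos θ ranges from −1 to 1, the factor (1 − cos θ) ranges from 0 to 2; the maximum shift occurs at θ = 180° (backscattering):
Δλ_max = 2λ_C = 2 × 2.4263 pm = 4.8526 pm

Maximum scattered wavelength:
λ'_max = λ₀ + Δλ_max = 82.6 + 4.8526 = 87.4526 pm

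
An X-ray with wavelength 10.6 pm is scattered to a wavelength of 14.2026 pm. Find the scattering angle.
119.00°

First find the wavelength shift:
Δλ = λ' - λ = 14.2026 - 10.6 = 3.6026 pm

Using Δλ = λ_C(1 - cos θ), with λ_C = h/(m_e·c) ≈ 2.42631024 pm:
cos θ = 1 - Δλ/λ_C
cos θ = 1 - 3.6026/2.42631024
cos θ = -0.484806

θ = arccos(-0.484806)
θ = 119.00°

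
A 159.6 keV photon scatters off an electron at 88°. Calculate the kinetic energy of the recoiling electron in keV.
36.9656 keV

By energy conservation: K_e = E_initial - E_final

First find the scattered photon energy:
Initial wavelength: λ = hc/E = 7.7684 pm
Compton shift: Δλ = λ_C(1 - cos(88°)) = 2.3416 pm
Final wavelength: λ' = 7.7684 + 2.3416 = 10.1101 pm
Final photon energy: E' = hc/λ' = 122.6344 keV

Electron kinetic energy:
K_e = E - E' = 159.6000 - 122.6344 = 36.9656 keV

(Intermediate values are shown rounded; full precision is carried through to the final answer.)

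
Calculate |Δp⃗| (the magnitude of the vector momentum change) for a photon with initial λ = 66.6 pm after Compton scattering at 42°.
7.0983e-24 kg·m/s

Photon momentum magnitude is p = h/λ.

Initial momentum:
p₀ = h/λ = 6.6261e-34/6.6600e-11 = 9.9491e-24 kg·m/s

After scattering:
λ' = λ + Δλ = 66.6 + 0.6232 = 67.2232 pm
p' = h/λ' = 6.6261e-34/6.7223e-11 = 9.8568e-24 kg·m/s

Momentum is a vector; the scattered photon's direction makes angle θ = 42° with the incident direction. The magnitude of the vector change Δp⃗ = p⃗₀ − p⃗' is found from the law of cosines:
|Δp⃗|² = p₀² + p'² − 2p₀p'cos θ
|Δp⃗|² = (9.9491e-24)² + (9.8568e-24)² − 2·9.9491e-24·9.8568e-24·cos(42°)
|Δp⃗| = 7.0983e-24 kg·m/s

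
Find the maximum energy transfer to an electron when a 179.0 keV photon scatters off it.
73.7423 keV

Maximum energy transfer occurs at θ = 180° (backscattering).

Initial photon: E₀ = 179.0 keV → λ₀ = 6.9265 pm

Maximum Compton shift (at 180°):
Δλ_max = 2λ_C = 2 × 2.4263 = 4.8526 pm

Final wavelength:
λ' = 6.9265 + 4.8526 = 11.7791 pm

Minimum photon energy (maximum energy to electron):
E'_min = hc/λ' = 105.2577 keV

Maximum electron kinetic energy:
K_max = E₀ - E'_min = 179.0000 - 105.2577 = 73.7423 keV

(Intermediate values are shown rounded; full precision is carried through to the final answer.)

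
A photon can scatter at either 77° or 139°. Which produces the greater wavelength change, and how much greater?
139° produces the larger shift by a factor of 2.264

Calculate both shifts using Δλ = λ_C(1 - cos θ):

For θ₁ = 77°:
Δλ₁ = 2.4263 × (1 - cos(77°))
Δλ₁ = 2.4263 × 0.7750
Δλ₁ = 1.8805 pm

For θ₂ = 139°:
Δλ₂ = 2.4263 × (1 - cos(139°))
Δλ₂ = 2.4263 × 1.7547
Δλ₂ = 4.2575 pm

The 139° angle produces the larger shift.
Ratio: 4.2575/1.8805 = 2.264

(Intermediate values are shown rounded; full precision is carried through to the final answer.)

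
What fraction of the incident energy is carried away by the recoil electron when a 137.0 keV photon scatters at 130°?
0.3058 (or 30.58%)

Calculate initial and final photon energies:

Initial: E₀ = 137.0 keV → λ₀ = 9.0499 pm
Compton shift: Δλ = 3.9859 pm
Final wavelength: λ' = 13.0359 pm
Final energy: E' = 95.1101 keV

Fractional energy loss:
(E₀ - E')/E₀ = (137.0000 - 95.1101)/137.0000
= 41.8899/137.0000
= 0.3058
= 30.58%

(Intermediate values are shown rounded; full precision is carried through to the final answer.)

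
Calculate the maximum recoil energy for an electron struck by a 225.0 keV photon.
105.3591 keV

Maximum energy transfer occurs at θ = 180° (backscattering).

Initial photon: E₀ = 225.0 keV → λ₀ = 5.5104 pm

Maximum Compton shift (at 180°):
Δλ_max = 2λ_C = 2 × 2.4263 = 4.8526 pm

Final wavelength:
λ' = 5.5104 + 4.8526 = 10.3630 pm

Minimum photon energy (maximum energy to electron):
E'_min = hc/λ' = 119.6409 keV

Maximum electron kinetic energy:
K_max = E₀ - E'_min = 225.0000 - 119.6409 = 105.3591 keV

(Intermediate values are shown rounded; full precision is carried through to the final answer.)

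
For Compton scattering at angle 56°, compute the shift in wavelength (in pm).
1.0695 pm

Using the Compton scattering formula:
Δλ = λ_C(1 - cos θ)

where λ_C = h/(m_e·c) ≈ 2.4263 pm is the Compton wavelength of an electron.

For θ = 56°:
cos(56°) = 0.5592
1 - cos(56°) = 0.4408

Δλ = 2.4263 × 0.4408
Δλ = 1.0695 pm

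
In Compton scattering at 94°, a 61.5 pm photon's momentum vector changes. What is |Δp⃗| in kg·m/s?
1.5443e-23 kg·m/s

Photon momentum magnitude is p = h/λ.

Initial momentum:
p₀ = h/λ = 6.6261e-34/6.1500e-11 = 1.0774e-23 kg·m/s

After scattering:
λ' = λ + Δλ = 61.5 + 2.5956 = 64.0956 pm
p' = h/λ' = 6.6261e-34/6.4096e-11 = 1.0338e-23 kg·m/s

Momentum is a vector; the scattered photon's direction makes angle θ = 94° with the incident direction. The magnitude of the vector change Δp⃗ = p⃗₀ − p⃗' is found from the law of cosines:
|Δp⃗|² = p₀² + p'² − 2p₀p'cos θ
|Δp⃗|² = (1.0774e-23)² + (1.0338e-23)² − 2·1.0774e-23·1.0338e-23·cos(94°)
|Δp⃗| = 1.5443e-23 kg·m/s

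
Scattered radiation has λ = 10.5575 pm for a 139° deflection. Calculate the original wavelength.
6.3000 pm

From λ' = λ + Δλ, we have λ = λ' - Δλ

First calculate the Compton shift:
Δλ = λ_C(1 - cos θ)
Δλ = 2.4263 × (1 - cos(139°))
Δλ = 2.4263 × 1.7547
Δλ = 4.2575 pm

Initial wavelength:
λ = λ' - Δλ
λ = 10.5575 - 4.2575
λ = 6.3000 pm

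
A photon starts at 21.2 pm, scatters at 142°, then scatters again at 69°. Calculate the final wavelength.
27.0951 pm

Apply Compton shift twice:

First scattering at θ₁ = 142°:
Δλ₁ = λ_C(1 - cos(142°))
Δλ₁ = 2.4263 × 1.7880
Δλ₁ = 4.3383 pm

After first scattering:
λ₁ = 21.2 + 4.3383 = 25.5383 pm

Second scattering at θ₂ = 69°:
Δλ₂ = λ_C(1 - cos(69°))
Δλ₂ = 2.4263 × 0.6416
Δλ₂ = 1.5568 pm

Final wavelength:
λ₂ = 25.5383 + 1.5568 = 27.0951 pm

Total shift: Δλ_total = 4.3383 + 1.5568 = 5.8951 pm

(Intermediate values are shown rounded; full precision is carried through to the final answer.)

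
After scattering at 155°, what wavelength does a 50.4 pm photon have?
55.0253 pm

Using the Compton scattering formula:
λ' = λ + Δλ = λ + λ_C(1 - cos θ)

Given:
- Initial wavelength λ = 50.4 pm
- Scattering angle θ = 155°
- Compton wavelength λ_C ≈ 2.4263 pm

Calculate the shift:
Δλ = 2.4263 × (1 - cos(155°))
Δλ = 2.4263 × 1.9063
Δλ = 4.6253 pm

Final wavelength:
λ' = 50.4 + 4.6253 = 55.0253 pm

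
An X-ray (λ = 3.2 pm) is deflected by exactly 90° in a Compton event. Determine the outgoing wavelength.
5.6263 pm

Using the Compton formula: λ' = λ + λ_C(1 − cos θ)

For θ = 90°, cos θ = 0 (exact) = 0.0000, so:
1 − cos 90° = 1 − (0) = 1.0000

Δλ = λ_C × 1.0000 = 2.4263 × 1.0000 = 2.4263 pm

λ' = 3.2 + 2.4263 = 5.6263 pm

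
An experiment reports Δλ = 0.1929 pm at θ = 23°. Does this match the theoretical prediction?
Yes, consistent

Calculate the expected shift for θ = 23°:

Δλ_expected = λ_C(1 - cos(23°))
Δλ_expected = 2.4263 × (1 - cos(23°))
Δλ_expected = 2.4263 × 0.0795
Δλ_expected = 0.1929 pm

Given shift: 0.1929 pm
Expected shift: 0.1929 pm
Difference: 0.0000 pm

The values match. This is consistent with Compton scattering at the stated angle.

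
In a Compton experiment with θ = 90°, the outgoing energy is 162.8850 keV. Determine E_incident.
239.1001 keV

Convert final energy to wavelength (hc ≈ 1239.842 keV·pm):
λ' = hc/E' = 1239.842 / 162.8850 = 7.6118 pm

Calculate the Compton shift:
Δλ = λ_C(1 - cos(90°))
Δλ = 2.4263 × (1 - cos(90°))
Δλ = 2.4263 pm

Initial wavelength:
λ = λ' - Δλ = 7.6118 - 2.4263 = 5.1855 pm

Initial energy:
E = hc/λ = 1239.842 / 5.1855 = 239.1001 keV

(Intermediate values are shown rounded; full precision is carried through to the final answer.)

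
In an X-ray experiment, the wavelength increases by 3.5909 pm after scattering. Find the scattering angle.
118.68°

From the Compton formula Δλ = λ_C(1 - cos θ), we can solve for θ:

cos θ = 1 - Δλ/λ_C

Given:
- Δλ = 3.5909 pm
- λ_C = h/(m_e·c) ≈ 2.42631024 pm

cos θ = 1 - 3.5909/2.42631024
cos θ = 1 - 1.479984
cos θ = -0.479984

θ = arccos(-0.479984)
θ = 118.68°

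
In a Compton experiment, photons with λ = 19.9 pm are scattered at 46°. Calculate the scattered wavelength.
20.6409 pm

Using the Compton scattering formula:
λ' = λ + Δλ = λ + λ_C(1 - cos θ)

Given:
- Initial wavelength λ = 19.9 pm
- Scattering angle θ = 46°
- Compton wavelength λ_C ≈ 2.4263 pm

Calculate the shift:
Δλ = 2.4263 × (1 - cos(46°))
Δλ = 2.4263 × 0.3053
Δλ = 0.7409 pm

Final wavelength:
λ' = 19.9 + 0.7409 = 20.6409 pm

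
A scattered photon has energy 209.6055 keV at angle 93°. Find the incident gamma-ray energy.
368.8000 keV

Convert final energy to wavelength (hc ≈ 1239.842 keV·pm):
λ' = hc/E' = 1239.842 / 209.6055 = 5.9151 pm

Calculate the Compton shift:
Δλ = λ_C(1 - cos(93°))
Δλ = 2.4263 × (1 - cos(93°))
Δλ = 2.5533 pm

Initial wavelength:
λ = λ' - Δλ = 5.9151 - 2.5533 = 3.3618 pm

Initial energy:
E = hc/λ = 1239.842 / 3.3618 = 368.8000 keV

(Intermediate values are shown rounded; full precision is carried through to the final answer.)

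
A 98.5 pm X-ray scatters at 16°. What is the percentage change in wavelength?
0.0954%

Calculate the Compton shift:
Δλ = λ_C(1 - cos(16°))
Δλ = 2.4263 × (1 - cos(16°))
Δλ = 2.4263 × 0.0387
Δλ = 0.0940 pm

Percentage change:
(Δλ/λ₀) × 100 = (0.0940/98.5) × 100
= 0.0954%

(Intermediate values are shown rounded; full precision is carried through to the final answer.)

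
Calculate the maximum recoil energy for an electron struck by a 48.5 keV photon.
7.7377 keV

Maximum energy transfer occurs at θ = 180° (backscattering).

Initial photon: E₀ = 48.5 keV → λ₀ = 25.5638 pm

Maximum Compton shift (at 180°):
Δλ_max = 2λ_C = 2 × 2.4263 = 4.8526 pm

Final wavelength:
λ' = 25.5638 + 4.8526 = 30.4164 pm

Minimum photon energy (maximum energy to electron):
E'_min = hc/λ' = 40.7623 keV

Maximum electron kinetic energy:
K_max = E₀ - E'_min = 48.5000 - 40.7623 = 7.7377 keV

(Intermediate values are shown rounded; full precision is carried through to the final answer.)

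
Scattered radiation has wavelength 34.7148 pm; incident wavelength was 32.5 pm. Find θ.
85.00°

First find the wavelength shift:
Δλ = λ' - λ = 34.7148 - 32.5 = 2.2148 pm

Using Δλ = λ_C(1 - cos θ), with λ_C = h/(m_e·c) ≈ 2.42631024 pm:
cos θ = 1 - Δλ/λ_C
cos θ = 1 - 2.2148/2.42631024
cos θ = 0.087174

θ = arccos(0.087174)
θ = 85.00°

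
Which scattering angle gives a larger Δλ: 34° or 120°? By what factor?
120° produces the larger shift by a factor of 8.774

Calculate both shifts using Δλ = λ_C(1 - cos θ):

For θ₁ = 34°:
Δλ₁ = 2.4263 × (1 - cos(34°))
Δλ₁ = 2.4263 × 0.1710
Δλ₁ = 0.4148 pm

For θ₂ = 120°:
Δλ₂ = 2.4263 × (1 - cos(120°))
Δλ₂ = 2.4263 × 1.5000
Δλ₂ = 3.6395 pm

The 120° angle produces the larger shift.
Ratio: 3.6395/0.4148 = 8.774

(Intermediate values are shown rounded; full precision is carried through to the final answer.)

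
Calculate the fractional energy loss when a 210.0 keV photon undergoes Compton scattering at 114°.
0.3663 (or 36.63%)

Calculate initial and final photon energies:

Initial: E₀ = 210.0 keV → λ₀ = 5.9040 pm
Compton shift: Δλ = 3.4132 pm
Final wavelength: λ' = 9.3172 pm
Final energy: E' = 133.0704 keV

Fractional energy loss:
(E₀ - E')/E₀ = (210.0000 - 133.0704)/210.0000
= 76.9296/210.0000
= 0.3663
= 36.63%

(Intermediate values are shown rounded; full precision is carried through to the final answer.)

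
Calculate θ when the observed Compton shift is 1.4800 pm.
67.04°

From the Compton formula Δλ = λ_C(1 - cos θ), we can solve for θ:

cos θ = 1 - Δλ/λ_C

Given:
- Δλ = 1.4800 pm
- λ_C = h/(m_e·c) ≈ 2.42631024 pm

cos θ = 1 - 1.4800/2.42631024
cos θ = 1 - 0.609980
cos θ = 0.390020

θ = arccos(0.390020)
θ = 67.04°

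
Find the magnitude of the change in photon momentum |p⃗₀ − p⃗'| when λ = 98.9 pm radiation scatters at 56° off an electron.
6.2574e-24 kg·m/s

Photon momentum magnitude is p = h/λ.

Initial momentum:
p₀ = h/λ = 6.6261e-34/9.8900e-11 = 6.6998e-24 kg·m/s

After scattering:
λ' = λ + Δλ = 98.9 + 1.0695 = 99.9695 pm
p' = h/λ' = 6.6261e-34/9.9970e-11 = 6.6281e-24 kg·m/s

Momentum is a vector; the scattered photon's direction makes angle θ = 56° with the incident direction. The magnitude of the vector change Δp⃗ = p⃗₀ − p⃗' is found from the law of cosines:
|Δp⃗|² = p₀² + p'² − 2p₀p'cos θ
|Δp⃗|² = (6.6998e-24)² + (6.6281e-24)² − 2·6.6998e-24·6.6281e-24·cos(56°)
|Δp⃗| = 6.2574e-24 kg·m/s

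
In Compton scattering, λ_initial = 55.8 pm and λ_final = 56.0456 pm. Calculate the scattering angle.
26.00°

First find the wavelength shift:
Δλ = λ' - λ = 56.0456 - 55.8 = 0.2456 pm

Using Δλ = λ_C(1 - cos θ), with λ_C = h/(m_e·c) ≈ 2.42631024 pm:
cos θ = 1 - Δλ/λ_C
cos θ = 1 - 0.2456/2.42631024
cos θ = 0.898776

θ = arccos(0.898776)
θ = 26.00°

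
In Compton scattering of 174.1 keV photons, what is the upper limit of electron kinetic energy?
70.5560 keV

Maximum energy transfer occurs at θ = 180° (backscattering).

Initial photon: E₀ = 174.1 keV → λ₀ = 7.1214 pm

Maximum Compton shift (at 180°):
Δλ_max = 2λ_C = 2 × 2.4263 = 4.8526 pm

Final wavelength:
λ' = 7.1214 + 4.8526 = 11.9741 pm

Minimum photon energy (maximum energy to electron):
E'_min = hc/λ' = 103.5440 keV

Maximum electron kinetic energy:
K_max = E₀ - E'_min = 174.1000 - 103.5440 = 70.5560 keV

(Intermediate values are shown rounded; full precision is carried through to the final answer.)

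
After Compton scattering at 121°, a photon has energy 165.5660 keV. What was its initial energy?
325.1999 keV

Convert final energy to wavelength (hc ≈ 1239.842 keV·pm):
λ' = hc/E' = 1239.842 / 165.5660 = 7.4885 pm

Calculate the Compton shift:
Δλ = λ_C(1 - cos(121°))
Δλ = 2.4263 × (1 - cos(121°))
Δλ = 3.6760 pm

Initial wavelength:
λ = λ' - Δλ = 7.4885 - 3.6760 = 3.8126 pm

Initial energy:
E = hc/λ = 1239.842 / 3.8126 = 325.1999 keV

(Intermediate values are shown rounded; full precision is carried through to the final answer.)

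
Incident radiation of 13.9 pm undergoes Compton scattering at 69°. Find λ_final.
15.4568 pm

Using the Compton scattering formula:
λ' = λ + Δλ = λ + λ_C(1 - cos θ)

Given:
- Initial wavelength λ = 13.9 pm
- Scattering angle θ = 69°
- Compton wavelength λ_C ≈ 2.4263 pm

Calculate the shift:
Δλ = 2.4263 × (1 - cos(69°))
Δλ = 2.4263 × 0.6416
Δλ = 1.5568 pm

Final wavelength:
λ' = 13.9 + 1.5568 = 15.4568 pm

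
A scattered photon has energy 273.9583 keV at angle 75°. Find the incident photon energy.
454.6001 keV

Convert final energy to wavelength (hc ≈ 1239.842 keV·pm):
λ' = hc/E' = 1239.842 / 273.9583 = 4.5257 pm

Calculate the Compton shift:
Δλ = λ_C(1 - cos(75°))
Δλ = 2.4263 × (1 - cos(75°))
Δλ = 1.7983 pm

Initial wavelength:
λ = λ' - Δλ = 4.5257 - 1.7983 = 2.7273 pm

Initial energy:
E = hc/λ = 1239.842 / 2.7273 = 454.6001 keV

(Intermediate values are shown rounded; full precision is carried through to the final answer.)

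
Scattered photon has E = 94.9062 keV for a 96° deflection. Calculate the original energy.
119.4000 keV

Convert final energy to wavelength (hc ≈ 1239.842 keV·pm):
λ' = hc/E' = 1239.842 / 94.9062 = 13.0639 pm

Calculate the Compton shift:
Δλ = λ_C(1 - cos(96°))
Δλ = 2.4263 × (1 - cos(96°))
Δλ = 2.6799 pm

Initial wavelength:
λ = λ' - Δλ = 13.0639 - 2.6799 = 10.3839 pm

Initial energy:
E = hc/λ = 1239.842 / 10.3839 = 119.4000 keV

(Intermediate values are shown rounded; full precision is carried through to the final answer.)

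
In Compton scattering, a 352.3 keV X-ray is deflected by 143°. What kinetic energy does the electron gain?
195.0260 keV

By energy conservation: K_e = E_initial - E_final

First find the scattered photon energy:
Initial wavelength: λ = hc/E = 3.5193 pm
Compton shift: Δλ = λ_C(1 - cos(143°)) = 4.3640 pm
Final wavelength: λ' = 3.5193 + 4.3640 = 7.8833 pm
Final photon energy: E' = hc/λ' = 157.2740 keV

Electron kinetic energy:
K_e = E - E' = 352.3000 - 157.2740 = 195.0260 keV

(Intermediate values are shown rounded; full precision is carried through to the final answer.)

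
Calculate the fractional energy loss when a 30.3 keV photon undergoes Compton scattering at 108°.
0.0720 (or 7.20%)

Calculate initial and final photon energies:

Initial: E₀ = 30.3 keV → λ₀ = 40.9189 pm
Compton shift: Δλ = 3.1761 pm
Final wavelength: λ' = 44.0950 pm
Final energy: E' = 28.1175 keV

Fractional energy loss:
(E₀ - E')/E₀ = (30.3000 - 28.1175)/30.3000
= 2.1825/30.3000
= 0.0720
= 7.20%

(Intermediate values are shown rounded; full precision is carried through to the final answer.)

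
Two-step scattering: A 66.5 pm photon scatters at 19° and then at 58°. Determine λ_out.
67.7728 pm

Apply Compton shift twice:

First scattering at θ₁ = 19°:
Δλ₁ = λ_C(1 - cos(19°))
Δλ₁ = 2.4263 × 0.0545
Δλ₁ = 0.1322 pm

After first scattering:
λ₁ = 66.5 + 0.1322 = 66.6322 pm

Second scattering at θ₂ = 58°:
Δλ₂ = λ_C(1 - cos(58°))
Δλ₂ = 2.4263 × 0.4701
Δλ₂ = 1.1406 pm

Final wavelength:
λ₂ = 66.6322 + 1.1406 = 67.7728 pm

Total shift: Δλ_total = 0.1322 + 1.1406 = 1.2728 pm

(Intermediate values are shown rounded; full precision is carried through to the final answer.)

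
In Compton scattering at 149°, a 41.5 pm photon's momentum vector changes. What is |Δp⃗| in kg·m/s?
2.9268e-23 kg·m/s

Photon momentum magnitude is p = h/λ.

Initial momentum:
p₀ = h/λ = 6.6261e-34/4.1500e-11 = 1.5966e-23 kg·m/s

After scattering:
λ' = λ + Δλ = 41.5 + 4.5061 = 46.0061 pm
p' = h/λ' = 6.6261e-34/4.6006e-11 = 1.4403e-23 kg·m/s

Momentum is a vector; the scattered photon's direction makes angle θ = 149° with the incident direction. The magnitude of the vector change Δp⃗ = p⃗₀ − p⃗' is found from the law of cosines:
|Δp⃗|² = p₀² + p'² − 2p₀p'cos θ
|Δp⃗|² = (1.5966e-23)² + (1.4403e-23)² − 2·1.5966e-23·1.4403e-23·cos(149°)
|Δp⃗| = 2.9268e-23 kg·m/s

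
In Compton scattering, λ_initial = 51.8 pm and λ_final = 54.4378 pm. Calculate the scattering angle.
95.00°

First find the wavelength shift:
Δλ = λ' - λ = 54.4378 - 51.8 = 2.6378 pm

Using Δλ = λ_C(1 - cos θ), with λ_C = h/(m_e·c) ≈ 2.42631024 pm:
cos θ = 1 - Δλ/λ_C
cos θ = 1 - 2.6378/2.42631024
cos θ = -0.087165

θ = arccos(-0.087165)
θ = 95.00°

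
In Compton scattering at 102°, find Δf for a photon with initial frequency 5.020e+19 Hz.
1.653e+19 Hz (decrease)

Convert frequency to wavelength (c = 299792458 m/s):
λ₀ = c/f₀ = 299792458/5.020e+19 = 5.9719613e-12 m = 5.9720 pm

Calculate Compton shift:
Δλ = λ_C(1 - cos(102°)) = 2.9308 pm

Final wavelength:
λ' = λ₀ + Δλ = 5.9720 + 2.9308 = 8.9027 pm

Final frequency:
f' = c/λ' = 299792458/8.9027298e-12 = 3.3674217e+19 Hz

Frequency shift (decrease):
Δf = f₀ - f' = 5.020e+19 - 3.3674217e+19 = 1.653e+19 Hz

(Intermediate values are shown rounded; full precision is carried through to the final answer.)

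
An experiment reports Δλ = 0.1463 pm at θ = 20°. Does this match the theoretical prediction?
Yes, consistent

Calculate the expected shift for θ = 20°:

Δλ_expected = λ_C(1 - cos(20°))
Δλ_expected = 2.4263 × (1 - cos(20°))
Δλ_expected = 2.4263 × 0.0603
Δλ_expected = 0.1463 pm

Given shift: 0.1463 pm
Expected shift: 0.1463 pm
Difference: 0.0000 pm

The values match. This is consistent with Compton scattering at the stated angle.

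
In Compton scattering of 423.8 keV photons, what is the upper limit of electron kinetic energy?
264.3995 keV

Maximum energy transfer occurs at θ = 180° (backscattering).

Initial photon: E₀ = 423.8 keV → λ₀ = 2.9255 pm

Maximum Compton shift (at 180°):
Δλ_max = 2λ_C = 2 × 2.4263 = 4.8526 pm

Final wavelength:
λ' = 2.9255 + 4.8526 = 7.7782 pm

Minimum photon energy (maximum energy to electron):
E'_min = hc/λ' = 159.4005 keV

Maximum electron kinetic energy:
K_max = E₀ - E'_min = 423.8000 - 159.4005 = 264.3995 keV

(Intermediate values are shown rounded; full precision is carried through to the final answer.)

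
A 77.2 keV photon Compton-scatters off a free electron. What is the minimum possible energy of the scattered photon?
59.2864 keV (at θ = 180°)

The scattered photon has minimum energy when its wavelength is maximum, i.e., when the Compton shift Δλ = λ_C(1 − cos θ) is maximum. This occurs at θ = 180° (backscattering), giving Δλ_max = 2λ_C = 4.8526 pm.

Initial wavelength: λ₀ = hc/E₀ = 16.0601 pm
Maximum final wavelength: λ'_max = λ₀ + 2λ_C = 16.0601 + 4.8526 = 20.9127 pm
Minimum final energy: E'_min = hc/λ'_max = 59.2864 keV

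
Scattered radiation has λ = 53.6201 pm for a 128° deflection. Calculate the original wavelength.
49.7000 pm

From λ' = λ + Δλ, we have λ = λ' - Δλ

First calculate the Compton shift:
Δλ = λ_C(1 - cos θ)
Δλ = 2.4263 × (1 - cos(128°))
Δλ = 2.4263 × 1.6157
Δλ = 3.9201 pm

Initial wavelength:
λ = λ' - Δλ
λ = 53.6201 - 3.9201
λ = 49.7000 pm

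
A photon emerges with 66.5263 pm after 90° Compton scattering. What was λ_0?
64.1000 pm

From λ' = λ + Δλ, we have λ = λ' - Δλ

First calculate the Compton shift:
Δλ = λ_C(1 - cos θ)
Δλ = 2.4263 × (1 - cos(90°))
Δλ = 2.4263 × 1.0000
Δλ = 2.4263 pm

Initial wavelength:
λ = λ' - Δλ
λ = 66.5263 - 2.4263
λ = 64.1000 pm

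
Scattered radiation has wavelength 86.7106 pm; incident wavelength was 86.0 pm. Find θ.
45.00°

First find the wavelength shift:
Δλ = λ' - λ = 86.7106 - 86.0 = 0.7106 pm

Using Δλ = λ_C(1 - cos θ), with λ_C = h/(m_e·c) ≈ 2.42631024 pm:
cos θ = 1 - Δλ/λ_C
cos θ = 1 - 0.7106/2.42631024
cos θ = 0.707127

θ = arccos(0.707127)
θ = 45.00°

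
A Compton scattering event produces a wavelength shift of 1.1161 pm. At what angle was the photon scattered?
57.32°

From the Compton formula Δλ = λ_C(1 - cos θ), we can solve for θ:

cos θ = 1 - Δλ/λ_C

Given:
- Δλ = 1.1161 pm
- λ_C = h/(m_e·c) ≈ 2.42631024 pm

cos θ = 1 - 1.1161/2.42631024
cos θ = 1 - 0.459999
cos θ = 0.540001

θ = arccos(0.540001)
θ = 57.32°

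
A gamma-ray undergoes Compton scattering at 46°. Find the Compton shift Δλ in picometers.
0.7409 pm

Using the Compton scattering formula:
Δλ = λ_C(1 - cos θ)

where λ_C = h/(m_e·c) ≈ 2.4263 pm is the Compton wavelength of an electron.

For θ = 46°:
cos(46°) = 0.6947
1 - cos(46°) = 0.3053

Δλ = 2.4263 × 0.3053
Δλ = 0.7409 pm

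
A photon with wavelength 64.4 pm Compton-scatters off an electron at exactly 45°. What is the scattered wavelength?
65.1106 pm

Using the Compton formula: λ' = λ + λ_C(1 − cos θ)

For θ = 45°, cos θ = √2/2 (exact) ≈ 0.7071, so:
1 − cos 45° = 1 − (√2/2) ≈ 0.2929

Δλ = λ_C × 0.2929 = 2.4263 × 0.2929 = 0.7106 pm

λ' = 64.4 + 0.7106 = 65.1106 pm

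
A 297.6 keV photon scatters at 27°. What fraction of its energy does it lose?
0.0597 (or 5.97%)

Calculate initial and final photon energies:

Initial: E₀ = 297.6 keV → λ₀ = 4.1661 pm
Compton shift: Δλ = 0.2645 pm
Final wavelength: λ' = 4.4306 pm
Final energy: E' = 279.8369 keV

Fractional energy loss:
(E₀ - E')/E₀ = (297.6000 - 279.8369)/297.6000
= 17.7631/297.6000
= 0.0597
= 5.97%

(Intermediate values are shown rounded; full precision is carried through to the final answer.)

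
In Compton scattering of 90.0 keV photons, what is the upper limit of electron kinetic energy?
23.4443 keV

Maximum energy transfer occurs at θ = 180° (backscattering).

Initial photon: E₀ = 90.0 keV → λ₀ = 13.7760 pm

Maximum Compton shift (at 180°):
Δλ_max = 2λ_C = 2 × 2.4263 = 4.8526 pm

Final wavelength:
λ' = 13.7760 + 4.8526 = 18.6286 pm

Minimum photon energy (maximum energy to electron):
E'_min = hc/λ' = 66.5557 keV

Maximum electron kinetic energy:
K_max = E₀ - E'_min = 90.0000 - 66.5557 = 23.4443 keV

(Intermediate values are shown rounded; full precision is carried through to the final answer.)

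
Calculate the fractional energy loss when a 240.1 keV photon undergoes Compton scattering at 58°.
0.1809 (or 18.09%)

Calculate initial and final photon energies:

Initial: E₀ = 240.1 keV → λ₀ = 5.1639 pm
Compton shift: Δλ = 1.1406 pm
Final wavelength: λ' = 6.3044 pm
Final energy: E' = 196.6624 keV

Fractional energy loss:
(E₀ - E')/E₀ = (240.1000 - 196.6624)/240.1000
= 43.4376/240.1000
= 0.1809
= 18.09%

(Intermediate values are shown rounded; full precision is carried through to the final answer.)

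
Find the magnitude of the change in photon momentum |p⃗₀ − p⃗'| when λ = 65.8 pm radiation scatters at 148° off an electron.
1.8743e-23 kg·m/s

Photon momentum magnitude is p = h/λ.

Initial momentum:
p₀ = h/λ = 6.6261e-34/6.5800e-11 = 1.0070e-23 kg·m/s

After scattering:
λ' = λ + Δλ = 65.8 + 4.4839 = 70.2839 pm
p' = h/λ' = 6.6261e-34/7.0284e-11 = 9.4276e-24 kg·m/s

Momentum is a vector; the scattered photon's direction makes angle θ = 148° with the incident direction. The magnitude of the vector change Δp⃗ = p⃗₀ − p⃗' is found from the law of cosines:
|Δp⃗|² = p₀² + p'² − 2p₀p'cos θ
|Δp⃗|² = (1.0070e-23)² + (9.4276e-24)² − 2·1.0070e-23·9.4276e-24·cos(148°)
|Δp⃗| = 1.8743e-23 kg·m/s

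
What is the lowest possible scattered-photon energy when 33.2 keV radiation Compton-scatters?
29.3821 keV (at θ = 180°)

The scattered photon has minimum energy when its wavelength is maximum, i.e., when the Compton shift Δλ = λ_C(1 − cos θ) is maximum. This occurs at θ = 180° (backscattering), giving Δλ_max = 2λ_C = 4.8526 pm.

Initial wavelength: λ₀ = hc/E₀ = 37.3446 pm
Maximum final wavelength: λ'_max = λ₀ + 2λ_C = 37.3446 + 4.8526 = 42.1973 pm
Minimum final energy: E'_min = hc/λ'_max = 29.3821 keV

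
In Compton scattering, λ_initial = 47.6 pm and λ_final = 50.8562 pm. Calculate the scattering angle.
110.00°

First find the wavelength shift:
Δλ = λ' - λ = 50.8562 - 47.6 = 3.2562 pm

Using Δλ = λ_C(1 - cos θ), with λ_C = h/(m_e·c) ≈ 2.42631024 pm:
cos θ = 1 - Δλ/λ_C
cos θ = 1 - 3.2562/2.42631024
cos θ = -0.342038

θ = arccos(-0.342038)
θ = 110.00°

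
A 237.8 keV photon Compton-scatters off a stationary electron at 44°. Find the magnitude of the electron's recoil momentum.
9.0742e-23 kg·m/s

The electron is initially at rest, so by conservation of momentum:
p⃗_e = p⃗₀ − p⃗'  (incident photon momentum minus scattered photon momentum)

Photon momentum magnitudes (p = h/λ = E/c):
λ₀ = hc/E₀ = 5.2138 pm → p₀ = h/λ₀ = 1.2709e-22 kg·m/s
Δλ = λ_C(1 − cos 44°) = 0.6810 pm
λ' = 5.8948 pm → p' = h/λ' = 1.1241e-22 kg·m/s

The scattered photon makes angle θ = 44° with the incident direction, so by the law of cosines:
|p⃗_e|² = p₀² + p'² − 2p₀p'cos θ
|p⃗_e|² = (1.2709e-22)² + (1.1241e-22)² − 2·1.2709e-22·1.1241e-22·cos(44°)
|p⃗_e| = 9.0742e-23 kg·m/s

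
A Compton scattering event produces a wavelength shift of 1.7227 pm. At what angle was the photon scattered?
73.14°

From the Compton formula Δλ = λ_C(1 - cos θ), we can solve for θ:

cos θ = 1 - Δλ/λ_C

Given:
- Δλ = 1.7227 pm
- λ_C = h/(m_e·c) ≈ 2.42631024 pm

cos θ = 1 - 1.7227/2.42631024
cos θ = 1 - 0.710008
cos θ = 0.289992

θ = arccos(0.289992)
θ = 73.14°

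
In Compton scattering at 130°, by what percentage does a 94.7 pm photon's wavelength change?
4.2090%

Calculate the Compton shift:
Δλ = λ_C(1 - cos(130°))
Δλ = 2.4263 × (1 - cos(130°))
Δλ = 2.4263 × 1.6428
Δλ = 3.9859 pm

Percentage change:
(Δλ/λ₀) × 100 = (3.9859/94.7) × 100
= 4.2090%

(Intermediate values are shown rounded; full precision is carried through to the final answer.)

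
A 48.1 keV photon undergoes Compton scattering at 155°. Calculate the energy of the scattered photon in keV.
40.7821 keV

First convert energy to wavelength:
λ = hc/E, with hc ≈ 1239.842 keV·pm (i.e. 1239.842 eV·nm)

For E = 48.1 keV = 48100 eV:
λ = 1239.842 keV·pm / 48.1 keV
λ = 25.7763 pm

Calculate the Compton shift:
Δλ = λ_C(1 - cos(155°)) = 2.4263 × 1.9063
Δλ = 4.6253 pm

Final wavelength:
λ' = 25.7763 + 4.6253 = 30.4016 pm

Final energy:
E' = hc/λ' = 1239.842 / 30.4016 = 40.7821 keV

(Intermediate values are shown rounded; full precision is carried through to the final answer.)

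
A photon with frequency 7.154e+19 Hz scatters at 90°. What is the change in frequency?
2.623e+19 Hz (decrease)

Convert frequency to wavelength (c = 299792458 m/s):
λ₀ = c/f₀ = 299792458/7.154e+19 = 4.1905571e-12 m = 4.1906 pm

Calculate Compton shift:
Δλ = λ_C(1 - cos(90°)) = 2.4263 pm

Final wavelength:
λ' = λ₀ + Δλ = 4.1906 + 2.4263 = 6.6169 pm

Final frequency:
f' = c/λ' = 299792458/6.6168674e-12 = 4.5307309e+19 Hz

Frequency shift (decrease):
Δf = f₀ - f' = 7.154e+19 - 4.5307309e+19 = 2.623e+19 Hz

(Intermediate values are shown rounded; full precision is carried through to the final answer.)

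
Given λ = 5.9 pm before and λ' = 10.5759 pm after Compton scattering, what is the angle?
158.00°

First find the wavelength shift:
Δλ = λ' - λ = 10.5759 - 5.9 = 4.6759 pm

Using Δλ = λ_C(1 - cos θ), with λ_C = h/(m_e·c) ≈ 2.42631024 pm:
cos θ = 1 - Δλ/λ_C
cos θ = 1 - 4.6759/2.42631024
cos θ = -0.927165

θ = arccos(-0.927165)
θ = 158.00°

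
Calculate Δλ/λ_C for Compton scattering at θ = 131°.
1.6561 λ_C

The Compton shift formula is:
Δλ = λ_C(1 - cos θ)

Dividing both sides by λ_C:
Δλ/λ_C = 1 - cos θ

For θ = 131°:
Δλ/λ_C = 1 - cos(131°)
Δλ/λ_C = 1 - -0.6561
Δλ/λ_C = 1.6561

This means the shift is 1.6561 × λ_C = 4.0181 pm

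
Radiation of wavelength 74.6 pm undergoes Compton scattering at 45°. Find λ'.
75.3106 pm

Using the Compton formula: λ' = λ + λ_C(1 − cos θ)

For θ = 45°, cos θ = √2/2 (exact) ≈ 0.7071, so:
1 − cos 45° = 1 − (√2/2) ≈ 0.2929

Δλ = λ_C × 0.2929 = 2.4263 × 0.2929 = 0.7106 pm

λ' = 74.6 + 0.7106 = 75.3106 pm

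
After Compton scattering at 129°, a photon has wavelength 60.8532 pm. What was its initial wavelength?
56.9000 pm

From λ' = λ + Δλ, we have λ = λ' - Δλ

First calculate the Compton shift:
Δλ = λ_C(1 - cos θ)
Δλ = 2.4263 × (1 - cos(129°))
Δλ = 2.4263 × 1.6293
Δλ = 3.9532 pm

Initial wavelength:
λ = λ' - Δλ
λ = 60.8532 - 3.9532
λ = 56.9000 pm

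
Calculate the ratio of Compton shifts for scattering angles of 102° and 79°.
102° produces the larger shift by a factor of 1.493

Calculate both shifts using Δλ = λ_C(1 - cos θ):

For θ₁ = 79°:
Δλ₁ = 2.4263 × (1 - cos(79°))
Δλ₁ = 2.4263 × 0.8092
Δλ₁ = 1.9633 pm

For θ₂ = 102°:
Δλ₂ = 2.4263 × (1 - cos(102°))
Δλ₂ = 2.4263 × 1.2079
Δλ₂ = 2.9308 pm

The 102° angle produces the larger shift.
Ratio: 2.9308/1.9633 = 1.493

(Intermediate values are shown rounded; full precision is carried through to the final answer.)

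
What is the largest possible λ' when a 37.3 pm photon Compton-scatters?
42.1526 pm (at θ = 180°)

The Compton shift is Δλ = λ_C(1 − cos θ).

Since cos θ ranges from −1 to 1, the factor (1 − cos θ) ranges from 0 to 2; the maximum shift occurs at θ = 180° (backscattering):
Δλ_max = 2λ_C = 2 × 2.4263 pm = 4.8526 pm

Maximum scattered wavelength:
λ'_max = λ₀ + Δλ_max = 37.3 + 4.8526 = 42.1526 pm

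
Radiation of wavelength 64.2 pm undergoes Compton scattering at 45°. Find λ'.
64.9106 pm

Using the Compton formula: λ' = λ + λ_C(1 − cos θ)

For θ = 45°, cos θ = √2/2 (exact) ≈ 0.7071, so:
1 − cos 45° = 1 − (√2/2) ≈ 0.2929

Δλ = λ_C × 0.2929 = 2.4263 × 0.2929 = 0.7106 pm

λ' = 64.2 + 0.7106 = 64.9106 pm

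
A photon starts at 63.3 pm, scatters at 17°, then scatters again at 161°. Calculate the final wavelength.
68.1264 pm

Apply Compton shift twice:

First scattering at θ₁ = 17°:
Δλ₁ = λ_C(1 - cos(17°))
Δλ₁ = 2.4263 × 0.0437
Δλ₁ = 0.1060 pm

After first scattering:
λ₁ = 63.3 + 0.1060 = 63.4060 pm

Second scattering at θ₂ = 161°:
Δλ₂ = λ_C(1 - cos(161°))
Δλ₂ = 2.4263 × 1.9455
Δλ₂ = 4.7204 pm

Final wavelength:
λ₂ = 63.4060 + 4.7204 = 68.1264 pm

Total shift: Δλ_total = 0.1060 + 4.7204 = 4.8264 pm

(Intermediate values are shown rounded; full precision is carried through to the final answer.)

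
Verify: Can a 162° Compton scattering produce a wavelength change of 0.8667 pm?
No, inconsistent

Calculate the expected shift for θ = 162°:

Δλ_expected = λ_C(1 - cos(162°))
Δλ_expected = 2.4263 × (1 - cos(162°))
Δλ_expected = 2.4263 × 1.9511
Δλ_expected = 4.7339 pm

Given shift: 0.8667 pm
Expected shift: 4.7339 pm
Difference: 3.8672 pm

The values do not match. The given shift corresponds to θ ≈ 50.0°, not 162°.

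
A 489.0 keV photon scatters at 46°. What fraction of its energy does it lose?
0.2261 (or 22.61%)

Calculate initial and final photon energies:

Initial: E₀ = 489.0 keV → λ₀ = 2.5355 pm
Compton shift: Δλ = 0.7409 pm
Final wavelength: λ' = 3.2763 pm
Final energy: E' = 378.4254 keV

Fractional energy loss:
(E₀ - E')/E₀ = (489.0000 - 378.4254)/489.0000
= 110.5746/489.0000
= 0.2261
= 22.61%

(Intermediate values are shown rounded; full precision is carried through to the final answer.)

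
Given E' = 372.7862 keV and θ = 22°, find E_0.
393.7000 keV

Convert final energy to wavelength (hc ≈ 1239.842 keV·pm):
λ' = hc/E' = 1239.842 / 372.7862 = 3.3259 pm

Calculate the Compton shift:
Δλ = λ_C(1 - cos(22°))
Δλ = 2.4263 × (1 - cos(22°))
Δλ = 0.1767 pm

Initial wavelength:
λ = λ' - Δλ = 3.3259 - 0.1767 = 3.1492 pm

Initial energy:
E = hc/λ = 1239.842 / 3.1492 = 393.7000 keV

(Intermediate values are shown rounded; full precision is carried through to the final answer.)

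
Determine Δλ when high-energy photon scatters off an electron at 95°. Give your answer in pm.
2.6378 pm

Using the Compton scattering formula:
Δλ = λ_C(1 - cos θ)

where λ_C = h/(m_e·c) ≈ 2.4263 pm is the Compton wavelength of an electron.

For θ = 95°:
cos(95°) = -0.0872
1 - cos(95°) = 1.0872

Δλ = 2.4263 × 1.0872
Δλ = 2.6378 pm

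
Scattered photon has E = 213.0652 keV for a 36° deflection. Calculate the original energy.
231.5000 keV

Convert final energy to wavelength (hc ≈ 1239.842 keV·pm):
λ' = hc/E' = 1239.842 / 213.0652 = 5.8191 pm

Calculate the Compton shift:
Δλ = λ_C(1 - cos(36°))
Δλ = 2.4263 × (1 - cos(36°))
Δλ = 0.4634 pm

Initial wavelength:
λ = λ' - Δλ = 5.8191 - 0.4634 = 5.3557 pm

Initial energy:
E = hc/λ = 1239.842 / 5.3557 = 231.5000 keV

(Intermediate values are shown rounded; full precision is carried through to the final answer.)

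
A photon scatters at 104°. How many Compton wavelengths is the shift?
1.2419 λ_C

The Compton shift formula is:
Δλ = λ_C(1 - cos θ)

Dividing both sides by λ_C:
Δλ/λ_C = 1 - cos θ

For θ = 104°:
Δλ/λ_C = 1 - cos(104°)
Δλ/λ_C = 1 - -0.2419
Δλ/λ_C = 1.2419

This means the shift is 1.2419 × λ_C = 3.0133 pm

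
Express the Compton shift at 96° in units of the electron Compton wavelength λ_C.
1.1045 λ_C

The Compton shift formula is:
Δλ = λ_C(1 - cos θ)

Dividing both sides by λ_C:
Δλ/λ_C = 1 - cos θ

For θ = 96°:
Δλ/λ_C = 1 - cos(96°)
Δλ/λ_C = 1 - -0.1045
Δλ/λ_C = 1.1045

This means the shift is 1.1045 × λ_C = 2.6799 pm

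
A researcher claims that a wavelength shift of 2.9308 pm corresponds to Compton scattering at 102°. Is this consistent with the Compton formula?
Yes, consistent

Calculate the expected shift for θ = 102°:

Δλ_expected = λ_C(1 - cos(102°))
Δλ_expected = 2.4263 × (1 - cos(102°))
Δλ_expected = 2.4263 × 1.2079
Δλ_expected = 2.9308 pm

Given shift: 2.9308 pm
Expected shift: 2.9308 pm
Difference: 0.0000 pm

The values match. This is consistent with Compton scattering at the stated angle.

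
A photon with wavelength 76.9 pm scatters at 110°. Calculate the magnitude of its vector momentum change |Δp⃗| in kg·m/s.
1.3831e-23 kg·m/s

Photon momentum magnitude is p = h/λ.

Initial momentum:
p₀ = h/λ = 6.6261e-34/7.6900e-11 = 8.6165e-24 kg·m/s

After scattering:
λ' = λ + Δλ = 76.9 + 3.2562 = 80.1562 pm
p' = h/λ' = 6.6261e-34/8.0156e-11 = 8.2665e-24 kg·m/s

Momentum is a vector; the scattered photon's direction makes angle θ = 110° with the incident direction. The magnitude of the vector change Δp⃗ = p⃗₀ − p⃗' is found from the law of cosines:
|Δp⃗|² = p₀² + p'² − 2p₀p'cos θ
|Δp⃗|² = (8.6165e-24)² + (8.2665e-24)² − 2·8.6165e-24·8.2665e-24·cos(110°)
|Δp⃗| = 1.3831e-23 kg·m/s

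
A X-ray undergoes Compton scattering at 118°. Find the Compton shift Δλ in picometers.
3.5654 pm

Using the Compton scattering formula:
Δλ = λ_C(1 - cos θ)

where λ_C = h/(m_e·c) ≈ 2.4263 pm is the Compton wavelength of an electron.

For θ = 118°:
cos(118°) = -0.4695
1 - cos(118°) = 1.4695

Δλ = 2.4263 × 1.4695
Δλ = 3.5654 pm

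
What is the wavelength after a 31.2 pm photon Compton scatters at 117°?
34.7278 pm

Using the Compton scattering formula:
λ' = λ + Δλ = λ + λ_C(1 - cos θ)

Given:
- Initial wavelength λ = 31.2 pm
- Scattering angle θ = 117°
- Compton wavelength λ_C ≈ 2.4263 pm

Calculate the shift:
Δλ = 2.4263 × (1 - cos(117°))
Δλ = 2.4263 × 1.4540
Δλ = 3.5278 pm

Final wavelength:
λ' = 31.2 + 3.5278 = 34.7278 pm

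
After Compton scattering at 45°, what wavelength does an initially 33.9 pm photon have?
34.6106 pm

Using the Compton formula: λ' = λ + λ_C(1 − cos θ)

For θ = 45°, cos θ = √2/2 (exact) ≈ 0.7071, so:
1 − cos 45° = 1 − (√2/2) ≈ 0.2929

Δλ = λ_C × 0.2929 = 2.4263 × 0.2929 = 0.7106 pm

λ' = 33.9 + 0.7106 = 34.6106 pm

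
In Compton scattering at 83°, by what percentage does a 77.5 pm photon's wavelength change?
2.7492%

Calculate the Compton shift:
Δλ = λ_C(1 - cos(83°))
Δλ = 2.4263 × (1 - cos(83°))
Δλ = 2.4263 × 0.8781
Δλ = 2.1306 pm

Percentage change:
(Δλ/λ₀) × 100 = (2.1306/77.5) × 100
= 2.7492%

(Intermediate values are shown rounded; full precision is carried through to the final answer.)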